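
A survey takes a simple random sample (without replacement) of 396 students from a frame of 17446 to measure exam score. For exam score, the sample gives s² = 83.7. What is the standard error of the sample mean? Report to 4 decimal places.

Under SRS without replacement, Var(ȳ) = (1 − f)·s²/n with f = n/N = 396/17446 = 0.02269861.
Var(ȳ) = (1 − 0.02269861)·83.7/396 = 0.97730139·0.21136364 = 0.20656598.
SE(ȳ) = √(0.20656598) = 0.4545.

0.4545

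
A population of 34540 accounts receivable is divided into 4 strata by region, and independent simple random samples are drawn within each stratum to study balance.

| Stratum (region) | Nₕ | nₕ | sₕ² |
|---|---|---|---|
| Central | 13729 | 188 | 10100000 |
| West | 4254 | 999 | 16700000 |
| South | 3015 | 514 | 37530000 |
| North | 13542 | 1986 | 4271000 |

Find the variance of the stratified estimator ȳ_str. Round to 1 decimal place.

9309.2

Var(ȳ_str) = Σₕ Wₕ²(1 − fₕ)sₕ²/nₕ with Wₕ = Nₕ/N, N = 34540.
Central: Wₕ = 0.39748118; term = 0.39748118²·(1 − 0.01369364)·10100000/188 = 8371.6006.
West: Wₕ = 0.12316155; term = 0.12316155²·(1 − 0.23483780)·16700000/999 = 194.02371.
South: Wₕ = 0.08729010; term = 0.08729010²·(1 − 0.17048093)·37530000/514 = 461.50009.
North: Wₕ = 0.39206717; term = 0.39206717²·(1 − 0.14665485)·4271000/1986 = 282.0954.
Sum = 9309.2198.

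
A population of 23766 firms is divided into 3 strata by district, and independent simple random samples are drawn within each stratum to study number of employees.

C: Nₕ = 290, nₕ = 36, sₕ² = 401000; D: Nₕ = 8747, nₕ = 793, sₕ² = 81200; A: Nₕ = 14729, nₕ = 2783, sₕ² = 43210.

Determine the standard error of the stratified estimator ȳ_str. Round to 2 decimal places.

4.35

Var(ȳ_str) = Σₕ Wₕ²(1 − fₕ)sₕ²/nₕ with Wₕ = Nₕ/N, N = 23766.
C: Wₕ = 0.01220231; term = 0.01220231²·(1 − 0.12413793)·401000/36 = 1.4526514.
D: Wₕ = 0.36804679; term = 0.36804679²·(1 − 0.09065965)·81200/793 = 12.612912.
A: Wₕ = 0.61975090; term = 0.61975090²·(1 − 0.18894698)·43210/2783 = 4.8367612.
Sum = 18.902325.
SE = √(18.902325) = 4.35.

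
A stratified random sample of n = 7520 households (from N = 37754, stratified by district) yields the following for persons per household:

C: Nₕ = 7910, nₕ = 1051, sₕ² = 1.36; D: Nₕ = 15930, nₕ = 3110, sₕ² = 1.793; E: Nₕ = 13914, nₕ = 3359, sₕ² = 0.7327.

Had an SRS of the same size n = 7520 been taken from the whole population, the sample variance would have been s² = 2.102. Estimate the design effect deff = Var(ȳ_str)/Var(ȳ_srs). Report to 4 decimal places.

0.6895

Var(ȳ_str) = Σ Wₕ²(1−fₕ)sₕ²/nₕ with Wₕ = Nₕ/37754:
  C: (7910/37754)²·(1−1051/7910)·1.36/1051 = 4.9254684 × 10^-5
  D: (15930/37754)²·(1−3110/15930)·1.793/3110 = 8.2603369 × 10^-5
  E: (13914/37754)²·(1−3359/13914)·0.7327/3359 = 2.247504 × 10^-5
  → Var(ȳ_str) = 1.5433309 × 10^-4.
Var(ȳ_srs) = (1 − 7520/37754)·2.102/7520 = 2.2384506 × 10^-4.
deff = (1.5433309 × 10^-4) / (2.2384506 × 10^-4) = 0.6895.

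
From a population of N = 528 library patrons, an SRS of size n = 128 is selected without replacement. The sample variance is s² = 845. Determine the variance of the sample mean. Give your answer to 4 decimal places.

Under SRS without replacement, Var(ȳ) = (1 − f)·s²/n with f = n/N = 128/528 = 0.24242424.
Var(ȳ) = (1 − 0.24242424)·845/128 = 0.75757576·6.6015625 = 5.0011837.

5.0012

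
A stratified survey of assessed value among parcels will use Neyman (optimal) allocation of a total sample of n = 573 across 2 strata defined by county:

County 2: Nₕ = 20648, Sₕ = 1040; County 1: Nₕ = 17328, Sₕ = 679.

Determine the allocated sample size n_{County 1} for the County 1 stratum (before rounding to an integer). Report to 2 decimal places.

202.82

Neyman allocation: nₕ = n·NₕSₕ / Σⱼ NⱼSⱼ.
Σ NⱼSⱼ = 20648·1040 + 17328·679 = 3.3239632 × 10^7.
n_{County 1} = 573·17328·679 / (3.3239632 × 10^7) = 202.82.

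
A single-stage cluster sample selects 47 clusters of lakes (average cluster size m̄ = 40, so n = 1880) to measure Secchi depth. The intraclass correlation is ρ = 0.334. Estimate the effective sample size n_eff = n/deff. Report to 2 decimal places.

deff = 1 + (40 − 1)·0.334 = 1 + 13.026 = 14.026.
n_eff = 1880 / 14.026 = 134.04.

134.04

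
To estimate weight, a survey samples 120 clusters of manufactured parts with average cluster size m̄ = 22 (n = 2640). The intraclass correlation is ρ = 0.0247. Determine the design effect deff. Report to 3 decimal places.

1.519

deff = 1 + (22 − 1)·0.0247 = 1 + 0.5187 = 1.5187.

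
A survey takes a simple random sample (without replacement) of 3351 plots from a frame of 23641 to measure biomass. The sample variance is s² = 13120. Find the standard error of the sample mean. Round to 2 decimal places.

1.83

Under SRS without replacement, Var(ȳ) = (1 − f)·s²/n with f = n/N = 3351/23641 = 0.14174527.
Var(ȳ) = (1 − 0.14174527)·13120/3351 = 0.85825473·3.9152492 = 3.3602811.
SE(ȳ) = √(3.3602811) = 1.83.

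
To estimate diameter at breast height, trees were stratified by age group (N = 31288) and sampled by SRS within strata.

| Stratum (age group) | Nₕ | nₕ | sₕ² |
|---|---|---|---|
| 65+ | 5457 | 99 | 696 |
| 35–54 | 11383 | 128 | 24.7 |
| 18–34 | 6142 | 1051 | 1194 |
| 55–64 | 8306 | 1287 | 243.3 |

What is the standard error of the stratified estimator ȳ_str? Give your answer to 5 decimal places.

0.53177

Var(ȳ_str) = Σₕ Wₕ²(1 − fₕ)sₕ²/nₕ with Wₕ = Nₕ/N, N = 31288.
65+: Wₕ = 0.17441192; term = 0.17441192²·(1 − 0.01814184)·696/99 = 0.20997863.
35–54: Wₕ = 0.36381360; term = 0.36381360²·(1 − 0.01124484)·24.7/128 = 0.0252542.
18–34: Wₕ = 0.19630529; term = 0.19630529²·(1 − 0.17111690)·1194/1051 = 0.036287656.
55–64: Wₕ = 0.26546919; term = 0.26546919²·(1 − 0.15494823)·243.3/1287 = 0.01125836.
Sum = 0.28277885.
SE = √(0.28277885) = 0.53177.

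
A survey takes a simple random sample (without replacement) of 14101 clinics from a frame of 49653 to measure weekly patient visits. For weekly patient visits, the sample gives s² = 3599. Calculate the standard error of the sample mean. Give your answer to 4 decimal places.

Under SRS without replacement, Var(ȳ) = (1 − f)·s²/n with f = n/N = 14101/49653 = 0.28399090.
Var(ȳ) = (1 − 0.28399090)·3599/14101 = 0.71600910·0.25523013 = 0.18274709.
SE(ȳ) = √(0.18274709) = 0.4275.

0.4275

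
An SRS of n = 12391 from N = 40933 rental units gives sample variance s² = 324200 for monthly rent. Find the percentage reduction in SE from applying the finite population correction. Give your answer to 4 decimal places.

f = n/N = 12391/40933 = 0.30271419.
SE_no-fpc = √(s²/n) = 5.1150906; SE_fpc = √((1−f)s²/n) = 4.2712869.
Ratio = √(1−f) = 0.83503641. Reduction = 100·(1 − 0.83503641) = 16.4964%.

16.4964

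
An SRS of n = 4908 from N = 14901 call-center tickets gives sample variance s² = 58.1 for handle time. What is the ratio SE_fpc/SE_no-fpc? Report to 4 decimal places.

0.8189

f = n/N = 4908/14901 = 0.32937387.
SE_no-fpc = √(s²/n) = 0.10880173; SE_fpc = √((1−f)s²/n) = 0.089099656.
Ratio = √(1−f) = 0.81891766.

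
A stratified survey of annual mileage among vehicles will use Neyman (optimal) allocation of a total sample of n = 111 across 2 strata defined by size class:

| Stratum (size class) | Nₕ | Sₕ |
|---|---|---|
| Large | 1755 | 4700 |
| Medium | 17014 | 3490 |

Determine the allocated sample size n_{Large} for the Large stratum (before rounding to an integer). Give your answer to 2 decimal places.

Neyman allocation: nₕ = n·NₕSₕ / Σⱼ NⱼSⱼ.
Σ NⱼSⱼ = 1755·4700 + 17014·3490 = 6.762736 × 10^7.
n_{Large} = 111·1755·4700 / (6.762736 × 10^7) = 13.54.

13.54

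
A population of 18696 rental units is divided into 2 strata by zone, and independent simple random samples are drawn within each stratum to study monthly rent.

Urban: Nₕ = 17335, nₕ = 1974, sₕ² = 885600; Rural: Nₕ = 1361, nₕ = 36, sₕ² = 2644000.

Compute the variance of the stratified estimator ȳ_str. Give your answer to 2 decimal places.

720.68

Var(ȳ_str) = Σₕ Wₕ²(1 − fₕ)sₕ²/nₕ with Wₕ = Nₕ/N, N = 18696.
Urban: Wₕ = 0.92720368; term = 0.92720368²·(1 − 0.11387367)·885600/1974 = 341.77193.
Rural: Wₕ = 0.07279632; term = 0.07279632²·(1 − 0.02645114)·2644000/36 = 378.90955.
Sum = 720.68148.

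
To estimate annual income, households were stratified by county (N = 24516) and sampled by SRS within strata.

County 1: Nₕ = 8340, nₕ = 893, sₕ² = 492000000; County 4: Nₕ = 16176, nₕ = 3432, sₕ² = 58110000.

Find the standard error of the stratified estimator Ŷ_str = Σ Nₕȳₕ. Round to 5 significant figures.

6.1408 × 10^6

Var(Ŷ_str) = Σₕ Nₕ²(1 − fₕ)sₕ²/nₕ.
County 1: 8340²·(1 − 893/8340)·492000000/893 = 3.4218506 × 10^13.
County 4: 16176²·(1 − 3432/16176)·58110000/3432 = 3.4904426 × 10^12.
Sum = 3.7708949 × 10^13.
SE = √(3.7708949 × 10^13) = 6.1408 × 10^6.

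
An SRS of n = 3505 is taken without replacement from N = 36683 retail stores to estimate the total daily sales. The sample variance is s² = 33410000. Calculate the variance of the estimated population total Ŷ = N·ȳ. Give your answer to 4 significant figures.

Var(Ŷ) = N²·Var(ȳ) = N²·(1 − n/N)·s²/n.
f = 3505/36683 = 0.09554835; Var(ȳ) = 0.90445165·33410000/3505 = 8621.3209.
Var(Ŷ) = 36683² · 8621.3209 = 1.1601216 × 10^13.

1.160 × 10^13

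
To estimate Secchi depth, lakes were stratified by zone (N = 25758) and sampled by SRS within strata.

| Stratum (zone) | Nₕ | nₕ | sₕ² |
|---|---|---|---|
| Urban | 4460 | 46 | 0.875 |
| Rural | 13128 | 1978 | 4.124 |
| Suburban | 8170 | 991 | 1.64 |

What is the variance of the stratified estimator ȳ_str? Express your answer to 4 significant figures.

Var(ȳ_str) = Σₕ Wₕ²(1 − fₕ)sₕ²/nₕ with Wₕ = Nₕ/N, N = 25758.
Urban: Wₕ = 0.17315009; term = 0.17315009²·(1 − 0.01031390)·0.875/46 = 5.6440796 × 10^-4.
Rural: Wₕ = 0.50966690; term = 0.50966690²·(1 − 0.15067032)·4.124/1978 = 4.5998273 × 10^-4.
Suburban: Wₕ = 0.31718301; term = 0.31718301²·(1 − 0.12129743)·1.64/991 = 1.4629582 × 10^-4.
Sum = 0.0011706865.

0.001171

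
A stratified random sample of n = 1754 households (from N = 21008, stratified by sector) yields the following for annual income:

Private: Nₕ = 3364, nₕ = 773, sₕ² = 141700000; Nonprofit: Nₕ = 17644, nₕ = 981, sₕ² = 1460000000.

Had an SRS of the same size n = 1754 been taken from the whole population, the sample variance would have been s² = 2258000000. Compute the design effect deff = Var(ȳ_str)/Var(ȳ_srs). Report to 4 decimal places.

Var(ȳ_str) = Σ Wₕ²(1−fₕ)sₕ²/nₕ with Wₕ = Nₕ/21008:
  Private: (3364/21008)²·(1−773/3364)·141700000/773 = 3620.2982
  Nonprofit: (17644/21008)²·(1−981/17644)·1460000000/981 = 991435.98
  → Var(ȳ_str) = 995056.28.
Var(ȳ_srs) = (1 − 1754/21008)·2258000000/1754 = 1.1798604 × 10^6.
deff = 995056.28 / (1.1798604 × 10^6) = 0.8434.

0.8434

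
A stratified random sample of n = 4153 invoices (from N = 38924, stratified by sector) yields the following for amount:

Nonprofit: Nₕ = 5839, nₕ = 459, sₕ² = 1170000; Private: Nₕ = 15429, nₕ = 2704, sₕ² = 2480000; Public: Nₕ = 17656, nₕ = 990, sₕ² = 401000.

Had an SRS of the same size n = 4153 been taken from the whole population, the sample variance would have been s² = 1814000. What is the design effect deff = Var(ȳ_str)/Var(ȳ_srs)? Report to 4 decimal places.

Var(ȳ_str) = Σ Wₕ²(1−fₕ)sₕ²/nₕ with Wₕ = Nₕ/38924:
  Nonprofit: (5839/38924)²·(1−459/5839)·1170000/459 = 52.851705
  Private: (15429/38924)²·(1−2704/15429)·2480000/2704 = 118.85177
  Public: (17656/38924)²·(1−990/17656)·401000/990 = 78.667971
  → Var(ȳ_str) = 250.37145.
Var(ȳ_srs) = (1 − 4153/38924)·1814000/4153 = 390.18904.
deff = 250.37145 / 390.18904 = 0.6417.

0.6417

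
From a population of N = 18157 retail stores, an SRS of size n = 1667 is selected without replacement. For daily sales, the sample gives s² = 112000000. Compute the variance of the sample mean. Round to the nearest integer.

61018

Under SRS without replacement, Var(ȳ) = (1 − f)·s²/n with f = n/N = 1667/18157 = 0.09181032.
Var(ȳ) = (1 − 0.09181032)·112000000/1667 = 0.90818968·67186.563 = 61018.143.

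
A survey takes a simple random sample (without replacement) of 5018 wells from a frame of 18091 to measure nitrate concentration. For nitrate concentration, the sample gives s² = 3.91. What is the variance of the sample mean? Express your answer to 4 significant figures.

Under SRS without replacement, Var(ȳ) = (1 − f)·s²/n with f = n/N = 5018/18091 = 0.27737549.
Var(ȳ) = (1 − 0.27737549)·3.91/5018 = 0.72262451·7.791949 × 10^-4 = 5.6306533 × 10^-4.

5.631 × 10^-4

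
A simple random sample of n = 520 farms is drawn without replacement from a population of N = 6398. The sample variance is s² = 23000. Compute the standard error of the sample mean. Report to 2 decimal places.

6.37

Under SRS without replacement, Var(ȳ) = (1 − f)·s²/n with f = n/N = 520/6398 = 0.08127540.
Var(ȳ) = (1 − 0.08127540)·23000/520 = 0.91872460·44.230769 = 40.635896.
SE(ȳ) = √(40.635896) = 6.37.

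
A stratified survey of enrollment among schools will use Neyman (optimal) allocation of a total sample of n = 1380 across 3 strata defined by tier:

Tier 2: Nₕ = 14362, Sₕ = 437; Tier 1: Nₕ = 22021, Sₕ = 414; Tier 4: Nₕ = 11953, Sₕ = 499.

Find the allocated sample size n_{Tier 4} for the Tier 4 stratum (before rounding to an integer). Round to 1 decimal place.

Neyman allocation: nₕ = n·NₕSₕ / Σⱼ NⱼSⱼ.
Σ NⱼSⱼ = 14362·437 + 22021·414 + 11953·499 = 2.1357435 × 10^7.
n_{Tier 4} = 1380·11953·499 / (2.1357435 × 10^7) = 385.4.

385.4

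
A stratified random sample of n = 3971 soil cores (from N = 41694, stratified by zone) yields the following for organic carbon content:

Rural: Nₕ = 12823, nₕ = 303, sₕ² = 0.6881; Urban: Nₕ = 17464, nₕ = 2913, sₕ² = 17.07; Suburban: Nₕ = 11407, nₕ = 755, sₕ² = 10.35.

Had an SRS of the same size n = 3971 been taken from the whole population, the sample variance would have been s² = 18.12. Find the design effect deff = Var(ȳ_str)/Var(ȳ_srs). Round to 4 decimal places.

Var(ȳ_str) = Σ Wₕ²(1−fₕ)sₕ²/nₕ with Wₕ = Nₕ/41694:
  Rural: (12823/41694)²·(1−303/12823)·0.6881/303 = 2.0972769 × 10^-4
  Urban: (17464/41694)²·(1−2913/17464)·17.07/2913 = 8.5660869 × 10^-4
  Suburban: (11407/41694)²·(1−755/11407)·10.35/755 = 9.5818391 × 10^-4
  → Var(ȳ_str) = 0.0020245203.
Var(ȳ_srs) = (1 − 3971/41694)·18.12/3971 = 0.0041284874.
deff = 0.0020245203 / 0.0041284874 = 0.4904.

0.4904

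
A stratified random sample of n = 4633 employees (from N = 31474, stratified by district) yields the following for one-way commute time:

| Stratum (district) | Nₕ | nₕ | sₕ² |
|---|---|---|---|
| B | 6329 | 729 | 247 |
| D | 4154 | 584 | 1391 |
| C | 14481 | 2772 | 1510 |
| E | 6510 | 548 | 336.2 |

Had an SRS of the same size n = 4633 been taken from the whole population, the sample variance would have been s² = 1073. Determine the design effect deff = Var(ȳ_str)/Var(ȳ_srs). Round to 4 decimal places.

0.8357

Var(ȳ_str) = Σ Wₕ²(1−fₕ)sₕ²/nₕ with Wₕ = Nₕ/31474:
  B: (6329/31474)²·(1−729/6329)·247/729 = 0.012122402
  D: (4154/31474)²·(1−584/4154)·1391/584 = 0.035657025
  C: (14481/31474)²·(1−2772/14481)·1510/2772 = 0.093239127
  E: (6510/31474)²·(1−548/6510)·336.2/548 = 0.02403733
  → Var(ȳ_str) = 0.16505588.
Var(ȳ_srs) = (1 − 4633/31474)·1073/4633 = 0.19750776.
deff = 0.16505588 / 0.19750776 = 0.8357.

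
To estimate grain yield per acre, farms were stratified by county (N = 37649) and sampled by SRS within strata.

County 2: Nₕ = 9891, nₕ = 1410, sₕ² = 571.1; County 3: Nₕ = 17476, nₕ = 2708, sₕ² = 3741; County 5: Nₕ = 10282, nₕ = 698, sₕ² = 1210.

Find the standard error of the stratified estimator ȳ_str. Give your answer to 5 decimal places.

0.62930

Var(ȳ_str) = Σₕ Wₕ²(1 − fₕ)sₕ²/nₕ with Wₕ = Nₕ/N, N = 37649.
County 2: Wₕ = 0.26271614; term = 0.26271614²·(1 − 0.14255384)·571.1/1410 = 0.023970297.
County 3: Wₕ = 0.46418232; term = 0.46418232²·(1 − 0.15495537)·3741/2708 = 0.25153353.
County 5: Wₕ = 0.27310154; term = 0.27310154²·(1 − 0.06788563)·1210/698 = 0.12051676.
Sum = 0.39602059.
SE = √(0.39602059) = 0.62930.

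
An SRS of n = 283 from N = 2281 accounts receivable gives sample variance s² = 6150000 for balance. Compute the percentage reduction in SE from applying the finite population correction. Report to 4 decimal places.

6.4088

f = n/N = 283/2281 = 0.12406839.
SE_no-fpc = √(s²/n) = 147.4159; SE_fpc = √((1−f)s²/n) = 137.96834.
Ratio = √(1−f) = 0.93591218. Reduction = 100·(1 − 0.93591218) = 6.4088%.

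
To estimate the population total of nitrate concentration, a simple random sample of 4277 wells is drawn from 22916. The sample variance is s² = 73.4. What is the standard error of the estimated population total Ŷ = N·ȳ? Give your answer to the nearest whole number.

Var(Ŷ) = N²·Var(ȳ) = N²·(1 − n/N)·s²/n.
f = 4277/22916 = 0.18663816; Var(ȳ) = 0.81336184·73.4/4277 = 0.01395856.
Var(Ŷ) = 22916² · 0.01395856 = 7.3302409 × 10^6.
SE(Ŷ) = √(7.3302409 × 10^6) = 2707.

2707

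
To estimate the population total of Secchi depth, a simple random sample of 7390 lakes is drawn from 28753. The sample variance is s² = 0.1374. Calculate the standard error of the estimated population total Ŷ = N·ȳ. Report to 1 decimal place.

106.9

Var(Ŷ) = N²·Var(ȳ) = N²·(1 − n/N)·s²/n.
f = 7390/28753 = 0.25701666; Var(ȳ) = 0.74298334·0.1374/7390 = 1.3814061 × 10^-5.
Var(Ŷ) = 28753² · (1.3814061 × 10^-5) = 11420.568.
SE(Ŷ) = √(11420.568) = 106.9.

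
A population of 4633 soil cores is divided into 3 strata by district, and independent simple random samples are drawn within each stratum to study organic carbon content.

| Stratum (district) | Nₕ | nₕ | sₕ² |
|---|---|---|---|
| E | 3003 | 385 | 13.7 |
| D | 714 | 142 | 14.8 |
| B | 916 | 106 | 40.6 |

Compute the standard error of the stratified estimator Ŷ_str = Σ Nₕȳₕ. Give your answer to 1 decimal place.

Var(Ŷ_str) = Σₕ Nₕ²(1 − fₕ)sₕ²/nₕ.
E: 3003²·(1 − 385/3003)·13.7/385 = 279759.48.
D: 714²·(1 − 142/714)·14.8/142 = 42566.468.
B: 916²·(1 − 106/916)·40.6/106 = 284184.68.
Sum = 606510.63.
SE = √(606510.63) = 778.8.

778.8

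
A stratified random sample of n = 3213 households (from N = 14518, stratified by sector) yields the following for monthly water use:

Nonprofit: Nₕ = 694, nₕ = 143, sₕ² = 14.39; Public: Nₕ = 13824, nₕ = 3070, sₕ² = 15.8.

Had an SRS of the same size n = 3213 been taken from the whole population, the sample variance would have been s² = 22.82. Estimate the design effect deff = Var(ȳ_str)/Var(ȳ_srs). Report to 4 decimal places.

0.6894

Var(ȳ_str) = Σ Wₕ²(1−fₕ)sₕ²/nₕ with Wₕ = Nₕ/14518:
  Nonprofit: (694/14518)²·(1−143/694)·14.39/143 = 1.8256698 × 10^-4
  Public: (13824/14518)²·(1−3070/13824)·15.8/3070 = 0.0036300189
  → Var(ȳ_str) = 0.0038125859.
Var(ȳ_srs) = (1 − 3213/14518)·22.82/3213 = 0.0055305547.
deff = 0.0038125859 / 0.0055305547 = 0.6894.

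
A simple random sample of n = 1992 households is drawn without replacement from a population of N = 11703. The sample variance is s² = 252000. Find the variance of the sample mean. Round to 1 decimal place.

Under SRS without replacement, Var(ȳ) = (1 − f)·s²/n with f = n/N = 1992/11703 = 0.17021277.
Var(ȳ) = (1 − 0.17021277)·252000/1992 = 0.82978723·126.50602 = 104.97308.

105.0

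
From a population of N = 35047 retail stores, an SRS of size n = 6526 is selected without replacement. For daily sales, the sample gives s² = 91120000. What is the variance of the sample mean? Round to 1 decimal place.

Under SRS without replacement, Var(ȳ) = (1 − f)·s²/n with f = n/N = 6526/35047 = 0.18620709.
Var(ȳ) = (1 − 0.18620709)·91120000/6526 = 0.81379291·13962.611 = 11362.674.

11362.7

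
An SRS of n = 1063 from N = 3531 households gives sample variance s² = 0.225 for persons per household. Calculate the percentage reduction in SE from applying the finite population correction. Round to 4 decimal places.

16.3966

f = n/N = 1063/3531 = 0.30104786.
SE_no-fpc = √(s²/n) = 0.014548715; SE_fpc = √((1−f)s²/n) = 0.012163214.
Ratio = √(1−f) = 0.83603357. Reduction = 100·(1 − 0.83603357) = 16.3966%.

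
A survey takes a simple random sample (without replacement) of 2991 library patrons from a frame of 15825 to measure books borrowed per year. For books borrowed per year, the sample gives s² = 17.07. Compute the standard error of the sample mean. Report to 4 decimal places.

Under SRS without replacement, Var(ȳ) = (1 − f)·s²/n with f = n/N = 2991/15825 = 0.18900474.
Var(ȳ) = (1 − 0.18900474)·17.07/2991 = 0.81099526·0.0057071214 = 0.0046284484.
SE(ȳ) = √(0.0046284484) = 0.0680.

0.0680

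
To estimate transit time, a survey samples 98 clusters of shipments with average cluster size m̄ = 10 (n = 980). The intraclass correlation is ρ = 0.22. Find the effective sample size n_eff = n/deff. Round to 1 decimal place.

328.9

deff = 1 + (10 − 1)·0.22 = 1 + 1.98 = 2.98.
n_eff = 980 / 2.98 = 328.9.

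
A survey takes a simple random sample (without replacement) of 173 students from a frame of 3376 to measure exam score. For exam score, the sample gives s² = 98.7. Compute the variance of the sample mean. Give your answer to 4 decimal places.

0.5413

Under SRS without replacement, Var(ȳ) = (1 − f)·s²/n with f = n/N = 173/3376 = 0.05124408.
Var(ȳ) = (1 − 0.05124408)·98.7/173 = 0.94875592·0.57052023 = 0.54128445.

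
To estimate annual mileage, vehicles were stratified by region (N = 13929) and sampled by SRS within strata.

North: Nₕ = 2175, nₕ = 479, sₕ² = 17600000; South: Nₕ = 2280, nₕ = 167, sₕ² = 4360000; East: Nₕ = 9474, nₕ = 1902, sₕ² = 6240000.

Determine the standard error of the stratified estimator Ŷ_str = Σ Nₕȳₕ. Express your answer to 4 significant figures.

Var(Ŷ_str) = Σₕ Nₕ²(1 − fₕ)sₕ²/nₕ.
North: 2175²·(1 − 479/2175)·17600000/479 = 1.3553837 × 10^11.
South: 2280²·(1 − 167/2280)·4360000/167 = 1.2577791 × 10^11.
East: 9474²·(1 − 1902/9474)·6240000/1902 = 2.3535209 × 10^11.
Sum = 4.9666837 × 10^11.
SE = √(4.9666837 × 10^11) = 704700.

704700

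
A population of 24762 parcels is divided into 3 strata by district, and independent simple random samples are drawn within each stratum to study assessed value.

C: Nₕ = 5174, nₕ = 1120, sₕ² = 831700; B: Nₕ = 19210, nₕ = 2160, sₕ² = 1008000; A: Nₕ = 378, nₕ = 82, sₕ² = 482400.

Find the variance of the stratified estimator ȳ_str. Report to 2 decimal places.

275.76

Var(ȳ_str) = Σₕ Wₕ²(1 − fₕ)sₕ²/nₕ with Wₕ = Nₕ/N, N = 24762.
C: Wₕ = 0.20894920; term = 0.20894920²·(1 − 0.21646695)·831700/1120 = 25.40314.
B: Wₕ = 0.77578548; term = 0.77578548²·(1 − 0.11244144)·1008000/2160 = 249.2798.
A: Wₕ = 0.01526533; term = 0.01526533²·(1 − 0.21693122)·482400/82 = 1.0735086.
Sum = 275.75645.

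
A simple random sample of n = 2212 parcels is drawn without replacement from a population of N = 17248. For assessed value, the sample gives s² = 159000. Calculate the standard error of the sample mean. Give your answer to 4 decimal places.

Under SRS without replacement, Var(ȳ) = (1 − f)·s²/n with f = n/N = 2212/17248 = 0.12824675.
Var(ȳ) = (1 − 0.12824675)·159000/2212 = 0.87175325·71.880651 = 62.662191.
SE(ȳ) = √(62.662191) = 7.9159.

7.9159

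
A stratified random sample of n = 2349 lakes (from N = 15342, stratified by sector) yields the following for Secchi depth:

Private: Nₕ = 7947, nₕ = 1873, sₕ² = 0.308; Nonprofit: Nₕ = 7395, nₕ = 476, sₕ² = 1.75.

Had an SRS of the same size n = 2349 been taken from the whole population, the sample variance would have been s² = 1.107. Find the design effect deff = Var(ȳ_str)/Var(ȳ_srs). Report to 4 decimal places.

Var(ȳ_str) = Σ Wₕ²(1−fₕ)sₕ²/nₕ with Wₕ = Nₕ/15342:
  Private: (7947/15342)²·(1−1873/7947)·0.308/1873 = 3.3723061 × 10^-5
  Nonprofit: (7395/15342)²·(1−476/7395)·1.75/476 = 7.9918744 × 10^-4
  → Var(ȳ_str) = 8.329105 × 10^-4.
Var(ȳ_srs) = (1 − 2349/15342)·1.107/2349 = 3.991095 × 10^-4.
deff = (8.329105 × 10^-4) / (3.991095 × 10^-4) = 2.0869.

2.0869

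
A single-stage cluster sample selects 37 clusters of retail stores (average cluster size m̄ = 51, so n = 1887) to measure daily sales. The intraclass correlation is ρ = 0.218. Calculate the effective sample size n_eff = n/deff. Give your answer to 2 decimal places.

deff = 1 + (51 − 1)·0.218 = 1 + 10.9 = 11.9.
n_eff = 1887 / 11.9 = 158.57.

158.57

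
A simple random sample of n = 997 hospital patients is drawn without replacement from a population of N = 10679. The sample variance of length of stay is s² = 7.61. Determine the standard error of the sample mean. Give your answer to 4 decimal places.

Under SRS without replacement, Var(ȳ) = (1 − f)·s²/n with f = n/N = 997/10679 = 0.09336080.
Var(ȳ) = (1 − 0.09336080)·7.61/997 = 0.90663920·0.0076328987 = 0.0069202852.
SE(ȳ) = √(0.0069202852) = 0.0832.

0.0832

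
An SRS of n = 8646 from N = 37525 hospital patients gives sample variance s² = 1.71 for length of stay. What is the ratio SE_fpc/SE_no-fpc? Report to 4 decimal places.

0.8773

f = n/N = 8646/37525 = 0.23040640.
SE_no-fpc = √(s²/n) = 0.014063404; SE_fpc = √((1−f)s²/n) = 0.01233733.
Ratio = √(1−f) = 0.87726484.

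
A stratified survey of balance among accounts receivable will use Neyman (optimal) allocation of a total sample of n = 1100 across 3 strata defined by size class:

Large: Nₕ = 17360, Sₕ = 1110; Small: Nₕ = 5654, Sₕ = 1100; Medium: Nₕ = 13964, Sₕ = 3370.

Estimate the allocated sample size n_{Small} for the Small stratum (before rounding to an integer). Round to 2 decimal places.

94.30

Neyman allocation: nₕ = n·NₕSₕ / Σⱼ NⱼSⱼ.
Σ NⱼSⱼ = 17360·1110 + 5654·1100 + 13964·3370 = 7.254768 × 10^7.
n_{Small} = 1100·5654·1100 / (7.254768 × 10^7) = 94.30.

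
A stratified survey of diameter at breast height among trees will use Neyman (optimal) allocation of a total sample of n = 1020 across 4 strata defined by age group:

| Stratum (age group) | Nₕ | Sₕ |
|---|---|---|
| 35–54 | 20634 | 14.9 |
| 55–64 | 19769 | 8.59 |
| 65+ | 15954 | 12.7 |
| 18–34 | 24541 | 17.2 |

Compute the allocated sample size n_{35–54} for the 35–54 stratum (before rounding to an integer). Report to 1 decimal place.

Neyman allocation: nₕ = n·NₕSₕ / Σⱼ NⱼSⱼ.
Σ NⱼSⱼ = 20634·14.9 + 19769·8.59 + 15954·12.7 + 24541·17.2 = 1.1019833 × 10^6.
n_{35–54} = 1020·20634·14.9 / (1.1019833 × 10^6) = 284.6.

284.6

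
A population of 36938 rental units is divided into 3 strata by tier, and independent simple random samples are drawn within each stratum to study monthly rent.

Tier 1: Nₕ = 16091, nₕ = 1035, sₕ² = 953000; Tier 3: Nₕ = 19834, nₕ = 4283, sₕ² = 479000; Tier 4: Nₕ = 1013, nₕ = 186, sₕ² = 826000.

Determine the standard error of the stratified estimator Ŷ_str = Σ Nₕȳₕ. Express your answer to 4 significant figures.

Var(Ŷ_str) = Σₕ Nₕ²(1 − fₕ)sₕ²/nₕ.
Tier 1: 16091²·(1 − 1035/16091)·953000/1035 = 2.2307207 × 10^11.
Tier 3: 19834²·(1 − 4283/19834)·479000/4283 = 3.4494994 × 10^10.
Tier 4: 1013²·(1 − 186/1013)·826000/186 = 3.7203351 × 10^9.
Sum = 2.612874 × 10^11.
SE = √(2.612874 × 10^11) = 511200.

511200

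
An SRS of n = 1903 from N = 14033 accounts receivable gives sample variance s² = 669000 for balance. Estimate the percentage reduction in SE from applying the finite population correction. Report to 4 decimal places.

f = n/N = 1903/14033 = 0.13560892.
SE_no-fpc = √(s²/n) = 18.749672; SE_fpc = √((1−f)s²/n) = 17.432064.
Ratio = √(1−f) = 0.92972635. Reduction = 100·(1 − 0.92972635) = 7.0274%.

7.0274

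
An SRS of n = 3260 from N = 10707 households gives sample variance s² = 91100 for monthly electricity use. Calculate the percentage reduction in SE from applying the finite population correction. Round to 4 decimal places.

f = n/N = 3260/10707 = 0.30447371.
SE_no-fpc = √(s²/n) = 5.2862827; SE_fpc = √((1−f)s²/n) = 4.4086657.
Ratio = √(1−f) = 0.83398219. Reduction = 100·(1 − 0.83398219) = 16.6018%.

16.6018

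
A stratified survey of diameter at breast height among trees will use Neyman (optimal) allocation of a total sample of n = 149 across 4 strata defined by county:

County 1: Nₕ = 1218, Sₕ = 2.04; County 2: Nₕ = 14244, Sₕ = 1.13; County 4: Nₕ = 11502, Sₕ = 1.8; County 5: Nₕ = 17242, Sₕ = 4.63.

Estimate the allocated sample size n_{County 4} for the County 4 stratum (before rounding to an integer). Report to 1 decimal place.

Neyman allocation: nₕ = n·NₕSₕ / Σⱼ NⱼSⱼ.
Σ NⱼSⱼ = 1218·2.04 + 14244·1.13 + 11502·1.8 + 17242·4.63 = 119114.5.
n_{County 4} = 149·11502·1.8 / 119114.5 = 25.9.

25.9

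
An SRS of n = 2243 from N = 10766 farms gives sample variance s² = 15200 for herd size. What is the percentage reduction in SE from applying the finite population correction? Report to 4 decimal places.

f = n/N = 2243/10766 = 0.20834107.
SE_no-fpc = √(s²/n) = 2.6031977; SE_fpc = √((1−f)s²/n) = 2.3162008.
Ratio = √(1−f) = 0.88975217. Reduction = 100·(1 − 0.88975217) = 11.0248%.

11.0248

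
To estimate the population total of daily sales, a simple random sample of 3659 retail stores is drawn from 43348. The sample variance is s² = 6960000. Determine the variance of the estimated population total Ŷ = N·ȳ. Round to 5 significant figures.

3.2725 × 10^12

Var(Ŷ) = N²·Var(ȳ) = N²·(1 − n/N)·s²/n.
f = 3659/43348 = 0.08440989; Var(ȳ) = 0.91559011·6960000/3659 = 1741.598.
Var(Ŷ) = 43348² · 1741.598 = 3.2725482 × 10^12.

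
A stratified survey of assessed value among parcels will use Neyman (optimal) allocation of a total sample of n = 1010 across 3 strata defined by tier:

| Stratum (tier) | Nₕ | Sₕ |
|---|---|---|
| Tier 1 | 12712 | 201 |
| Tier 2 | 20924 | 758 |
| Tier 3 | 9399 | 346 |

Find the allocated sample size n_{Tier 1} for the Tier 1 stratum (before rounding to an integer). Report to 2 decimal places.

Neyman allocation: nₕ = n·NₕSₕ / Σⱼ NⱼSⱼ.
Σ NⱼSⱼ = 12712·201 + 20924·758 + 9399·346 = 2.1667558 × 10^7.
n_{Tier 1} = 1010·12712·201 / (2.1667558 × 10^7) = 119.10.

119.10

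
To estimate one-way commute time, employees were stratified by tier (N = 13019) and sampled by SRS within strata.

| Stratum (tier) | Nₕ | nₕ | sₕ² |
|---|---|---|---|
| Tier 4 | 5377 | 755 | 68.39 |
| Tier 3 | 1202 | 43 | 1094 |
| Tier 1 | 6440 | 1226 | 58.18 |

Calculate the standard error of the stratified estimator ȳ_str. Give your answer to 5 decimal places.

Var(ȳ_str) = Σₕ Wₕ²(1 − fₕ)sₕ²/nₕ with Wₕ = Nₕ/N, N = 13019.
Tier 4: Wₕ = 0.41301175; term = 0.41301175²·(1 − 0.14041287)·68.39/755 = 0.013281905.
Tier 3: Wₕ = 0.09232660; term = 0.09232660²·(1 − 0.03577371)·1094/43 = 0.20911323.
Tier 1: Wₕ = 0.49466165; term = 0.49466165²·(1 − 0.19037267)·58.18/1226 = 0.0094012345.
Sum = 0.23179637.
SE = √(0.23179637) = 0.48145.

0.48145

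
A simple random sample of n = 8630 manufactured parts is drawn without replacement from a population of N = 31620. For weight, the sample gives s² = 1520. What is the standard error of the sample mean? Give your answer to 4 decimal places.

0.3579

Under SRS without replacement, Var(ȳ) = (1 − f)·s²/n with f = n/N = 8630/31620 = 0.27292853.
Var(ȳ) = (1 − 0.27292853)·1520/8630 = 0.72707147·0.17612978 = 0.12805894.
SE(ȳ) = √(0.12805894) = 0.3579.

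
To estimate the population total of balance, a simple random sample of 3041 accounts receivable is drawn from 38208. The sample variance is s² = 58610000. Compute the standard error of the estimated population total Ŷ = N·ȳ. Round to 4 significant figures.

Var(Ŷ) = N²·Var(ȳ) = N²·(1 − n/N)·s²/n.
f = 3041/38208 = 0.07959066; Var(ȳ) = 0.92040934·58610000/3041 = 17739.293.
Var(Ŷ) = 38208² · 17739.293 = 2.5896729 × 10^13.
SE(Ŷ) = √(2.5896729 × 10^13) = 5.089 × 10^6.

5.089 × 10^6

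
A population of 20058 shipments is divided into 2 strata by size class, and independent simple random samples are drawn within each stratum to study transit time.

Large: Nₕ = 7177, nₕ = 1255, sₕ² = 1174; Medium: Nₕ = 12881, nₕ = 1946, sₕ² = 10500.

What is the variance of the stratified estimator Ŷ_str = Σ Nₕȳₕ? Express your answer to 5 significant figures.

7.9976 × 10^8

Var(Ŷ_str) = Σₕ Nₕ²(1 − fₕ)sₕ²/nₕ.
Large: 7177²·(1 − 1255/7177)·1174/1255 = 3.9759025 × 10^7.
Medium: 12881²·(1 − 1946/12881)·10500/1946 = 7.6000217 × 10^8.
Sum = 7.997612 × 10^8.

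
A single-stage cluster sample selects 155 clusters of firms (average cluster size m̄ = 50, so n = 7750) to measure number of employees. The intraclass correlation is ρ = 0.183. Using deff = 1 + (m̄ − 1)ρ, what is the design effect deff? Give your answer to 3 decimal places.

deff = 1 + (50 − 1)·0.183 = 1 + 8.967 = 9.967.

9.967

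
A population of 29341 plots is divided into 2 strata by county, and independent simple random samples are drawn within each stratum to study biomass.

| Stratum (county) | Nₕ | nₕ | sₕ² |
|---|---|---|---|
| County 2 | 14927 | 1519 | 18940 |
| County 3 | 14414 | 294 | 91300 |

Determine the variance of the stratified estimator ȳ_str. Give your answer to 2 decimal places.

76.32

Var(ȳ_str) = Σₕ Wₕ²(1 − fₕ)sₕ²/nₕ with Wₕ = Nₕ/N, N = 29341.
County 2: Wₕ = 0.50874203; term = 0.50874203²·(1 − 0.10176191)·18940/1519 = 2.8987377.
County 3: Wₕ = 0.49125797; term = 0.49125797²·(1 − 0.02039684)·91300/294 = 73.416358.
Sum = 76.315096.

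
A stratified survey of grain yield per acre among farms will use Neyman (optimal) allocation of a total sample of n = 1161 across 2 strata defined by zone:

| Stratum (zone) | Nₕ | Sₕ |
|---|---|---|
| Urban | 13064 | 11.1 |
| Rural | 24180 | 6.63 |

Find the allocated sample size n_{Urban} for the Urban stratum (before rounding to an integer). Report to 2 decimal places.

551.41

Neyman allocation: nₕ = n·NₕSₕ / Σⱼ NⱼSⱼ.
Σ NⱼSⱼ = 13064·11.1 + 24180·6.63 = 305323.8.
n_{Urban} = 1161·13064·11.1 / 305323.8 = 551.41.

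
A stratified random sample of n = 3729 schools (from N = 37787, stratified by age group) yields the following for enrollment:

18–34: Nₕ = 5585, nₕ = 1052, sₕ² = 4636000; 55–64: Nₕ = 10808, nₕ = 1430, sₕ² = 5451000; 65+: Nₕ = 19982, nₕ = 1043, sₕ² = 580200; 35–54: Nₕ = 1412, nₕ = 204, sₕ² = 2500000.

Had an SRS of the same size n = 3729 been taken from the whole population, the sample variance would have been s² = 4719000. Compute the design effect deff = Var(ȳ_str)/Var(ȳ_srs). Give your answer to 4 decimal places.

Var(ȳ_str) = Σ Wₕ²(1−fₕ)sₕ²/nₕ with Wₕ = Nₕ/37787:
  18–34: (5585/37787)²·(1−1052/5585)·4636000/1052 = 78.136105
  55–64: (10808/37787)²·(1−1430/10808)·5451000/1430 = 270.58946
  65+: (19982/37787)²·(1−1043/19982)·580200/1043 = 147.43636
  35–54: (1412/37787)²·(1−204/1412)·2500000/204 = 14.639514
  → Var(ȳ_str) = 510.80144.
Var(ȳ_srs) = (1 − 3729/37787)·4719000/3729 = 1140.6025.
deff = 510.80144 / 1140.6025 = 0.4478.

0.4478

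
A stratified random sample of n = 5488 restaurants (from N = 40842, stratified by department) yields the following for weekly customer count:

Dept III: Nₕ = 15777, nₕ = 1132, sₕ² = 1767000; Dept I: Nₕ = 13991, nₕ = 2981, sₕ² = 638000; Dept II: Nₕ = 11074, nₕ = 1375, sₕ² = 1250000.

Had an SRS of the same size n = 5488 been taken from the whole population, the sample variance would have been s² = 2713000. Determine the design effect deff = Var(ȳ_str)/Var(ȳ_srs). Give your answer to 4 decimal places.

Var(ȳ_str) = Σ Wₕ²(1−fₕ)sₕ²/nₕ with Wₕ = Nₕ/40842:
  Dept III: (15777/40842)²·(1−1132/15777)·1767000/1132 = 216.21704
  Dept I: (13991/40842)²·(1−2981/13991)·638000/2981 = 19.76427
  Dept II: (11074/40842)²·(1−1375/11074)·1250000/1375 = 58.536236
  → Var(ȳ_str) = 294.51755.
Var(ȳ_srs) = (1 − 5488/40842)·2713000/5488 = 427.92459.
deff = 294.51755 / 427.92459 = 0.6882.

0.6882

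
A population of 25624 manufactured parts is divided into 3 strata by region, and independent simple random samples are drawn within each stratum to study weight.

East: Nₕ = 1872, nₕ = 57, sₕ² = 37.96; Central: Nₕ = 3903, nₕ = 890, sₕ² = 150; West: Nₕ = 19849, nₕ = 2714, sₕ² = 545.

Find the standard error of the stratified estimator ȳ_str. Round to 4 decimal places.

0.3324

Var(ȳ_str) = Σₕ Wₕ²(1 − fₕ)sₕ²/nₕ with Wₕ = Nₕ/N, N = 25624.
East: Wₕ = 0.07305651; term = 0.07305651²·(1 − 0.03044872)·37.96/57 = 0.003446196.
Central: Wₕ = 0.15231814; term = 0.15231814²·(1 − 0.22802972)·150/890 = 0.0030185966.
West: Wₕ = 0.77462535; term = 0.77462535²·(1 − 0.13673233)·545/2714 = 0.10401969.
Sum = 0.11048448.
SE = √(0.11048448) = 0.3324.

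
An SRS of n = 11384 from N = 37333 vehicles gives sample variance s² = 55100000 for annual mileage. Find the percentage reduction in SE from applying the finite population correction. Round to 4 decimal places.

16.6292

f = n/N = 11384/37333 = 0.30493129.
SE_no-fpc = √(s²/n) = 69.571018; SE_fpc = √((1−f)s²/n) = 58.0019.
Ratio = √(1−f) = 0.83370781. Reduction = 100·(1 − 0.83370781) = 16.6292%.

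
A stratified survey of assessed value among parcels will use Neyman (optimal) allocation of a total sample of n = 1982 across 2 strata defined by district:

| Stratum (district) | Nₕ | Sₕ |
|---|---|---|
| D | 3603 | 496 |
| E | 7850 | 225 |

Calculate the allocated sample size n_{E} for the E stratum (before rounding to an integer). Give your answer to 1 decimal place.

985.2

Neyman allocation: nₕ = n·NₕSₕ / Σⱼ NⱼSⱼ.
Σ NⱼSⱼ = 3603·496 + 7850·225 = 3.553338 × 10^6.
n_{E} = 1982·7850·225 / (3.553338 × 10^6) = 985.2.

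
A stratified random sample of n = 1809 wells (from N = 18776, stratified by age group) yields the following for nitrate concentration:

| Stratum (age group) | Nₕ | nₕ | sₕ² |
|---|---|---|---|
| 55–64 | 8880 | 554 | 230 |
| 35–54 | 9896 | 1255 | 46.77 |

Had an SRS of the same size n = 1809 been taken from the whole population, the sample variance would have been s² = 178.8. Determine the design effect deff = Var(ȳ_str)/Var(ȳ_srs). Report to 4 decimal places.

1.0760

Var(ȳ_str) = Σ Wₕ²(1−fₕ)sₕ²/nₕ with Wₕ = Nₕ/18776:
  55–64: (8880/18776)²·(1−554/8880)·230/554 = 0.087068546
  35–54: (9896/18776)²·(1−1255/9896)·46.77/1255 = 0.0090394328
  → Var(ȳ_str) = 0.096107979.
Var(ȳ_srs) = (1 − 1809/18776)·178.8/1809 = 0.089316343.
deff = 0.096107979 / 0.089316343 = 1.0760.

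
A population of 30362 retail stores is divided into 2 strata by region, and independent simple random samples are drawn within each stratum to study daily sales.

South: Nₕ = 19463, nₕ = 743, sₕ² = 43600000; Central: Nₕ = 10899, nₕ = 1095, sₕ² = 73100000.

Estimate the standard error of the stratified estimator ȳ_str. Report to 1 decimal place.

175.9

Var(ȳ_str) = Σₕ Wₕ²(1 − fₕ)sₕ²/nₕ with Wₕ = Nₕ/N, N = 30362.
South: Wₕ = 0.64103155; term = 0.64103155²·(1 − 0.03817500)·43600000/743 = 23192.766.
Central: Wₕ = 0.35896845; term = 0.35896845²·(1 − 0.10046793)·73100000/1095 = 7738.0666.
Sum = 30930.833.
SE = √(30930.833) = 175.9.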